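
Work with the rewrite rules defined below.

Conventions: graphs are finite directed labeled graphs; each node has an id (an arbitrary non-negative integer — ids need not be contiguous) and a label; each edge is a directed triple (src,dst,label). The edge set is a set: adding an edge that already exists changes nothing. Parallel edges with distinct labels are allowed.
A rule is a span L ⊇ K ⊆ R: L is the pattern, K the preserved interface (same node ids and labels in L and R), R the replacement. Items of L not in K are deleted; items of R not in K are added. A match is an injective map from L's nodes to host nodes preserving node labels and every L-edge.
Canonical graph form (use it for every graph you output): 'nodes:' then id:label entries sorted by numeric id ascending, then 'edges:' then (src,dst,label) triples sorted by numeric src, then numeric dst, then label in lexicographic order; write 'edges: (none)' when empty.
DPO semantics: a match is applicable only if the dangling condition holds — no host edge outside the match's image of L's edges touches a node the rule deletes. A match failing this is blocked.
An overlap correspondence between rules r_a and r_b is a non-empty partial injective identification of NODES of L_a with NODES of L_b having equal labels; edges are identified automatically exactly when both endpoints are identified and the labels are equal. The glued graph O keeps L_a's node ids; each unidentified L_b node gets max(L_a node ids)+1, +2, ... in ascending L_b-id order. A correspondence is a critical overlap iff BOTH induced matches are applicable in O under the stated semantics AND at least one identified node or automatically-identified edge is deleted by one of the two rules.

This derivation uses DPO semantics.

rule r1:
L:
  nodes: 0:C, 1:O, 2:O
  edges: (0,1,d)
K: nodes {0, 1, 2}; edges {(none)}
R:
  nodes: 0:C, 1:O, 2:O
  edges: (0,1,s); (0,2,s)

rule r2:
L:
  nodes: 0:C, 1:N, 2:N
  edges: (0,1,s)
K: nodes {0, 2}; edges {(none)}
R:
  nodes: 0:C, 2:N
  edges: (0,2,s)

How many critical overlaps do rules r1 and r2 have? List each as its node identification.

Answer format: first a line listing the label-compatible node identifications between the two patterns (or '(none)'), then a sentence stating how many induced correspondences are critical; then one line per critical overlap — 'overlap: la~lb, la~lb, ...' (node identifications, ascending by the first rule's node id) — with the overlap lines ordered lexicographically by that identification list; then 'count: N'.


label-compatible node identifications between L(r1) and L(r2): 0~0
0 of the induced correspondences are critical overlaps of r1 and r2.
count: 0


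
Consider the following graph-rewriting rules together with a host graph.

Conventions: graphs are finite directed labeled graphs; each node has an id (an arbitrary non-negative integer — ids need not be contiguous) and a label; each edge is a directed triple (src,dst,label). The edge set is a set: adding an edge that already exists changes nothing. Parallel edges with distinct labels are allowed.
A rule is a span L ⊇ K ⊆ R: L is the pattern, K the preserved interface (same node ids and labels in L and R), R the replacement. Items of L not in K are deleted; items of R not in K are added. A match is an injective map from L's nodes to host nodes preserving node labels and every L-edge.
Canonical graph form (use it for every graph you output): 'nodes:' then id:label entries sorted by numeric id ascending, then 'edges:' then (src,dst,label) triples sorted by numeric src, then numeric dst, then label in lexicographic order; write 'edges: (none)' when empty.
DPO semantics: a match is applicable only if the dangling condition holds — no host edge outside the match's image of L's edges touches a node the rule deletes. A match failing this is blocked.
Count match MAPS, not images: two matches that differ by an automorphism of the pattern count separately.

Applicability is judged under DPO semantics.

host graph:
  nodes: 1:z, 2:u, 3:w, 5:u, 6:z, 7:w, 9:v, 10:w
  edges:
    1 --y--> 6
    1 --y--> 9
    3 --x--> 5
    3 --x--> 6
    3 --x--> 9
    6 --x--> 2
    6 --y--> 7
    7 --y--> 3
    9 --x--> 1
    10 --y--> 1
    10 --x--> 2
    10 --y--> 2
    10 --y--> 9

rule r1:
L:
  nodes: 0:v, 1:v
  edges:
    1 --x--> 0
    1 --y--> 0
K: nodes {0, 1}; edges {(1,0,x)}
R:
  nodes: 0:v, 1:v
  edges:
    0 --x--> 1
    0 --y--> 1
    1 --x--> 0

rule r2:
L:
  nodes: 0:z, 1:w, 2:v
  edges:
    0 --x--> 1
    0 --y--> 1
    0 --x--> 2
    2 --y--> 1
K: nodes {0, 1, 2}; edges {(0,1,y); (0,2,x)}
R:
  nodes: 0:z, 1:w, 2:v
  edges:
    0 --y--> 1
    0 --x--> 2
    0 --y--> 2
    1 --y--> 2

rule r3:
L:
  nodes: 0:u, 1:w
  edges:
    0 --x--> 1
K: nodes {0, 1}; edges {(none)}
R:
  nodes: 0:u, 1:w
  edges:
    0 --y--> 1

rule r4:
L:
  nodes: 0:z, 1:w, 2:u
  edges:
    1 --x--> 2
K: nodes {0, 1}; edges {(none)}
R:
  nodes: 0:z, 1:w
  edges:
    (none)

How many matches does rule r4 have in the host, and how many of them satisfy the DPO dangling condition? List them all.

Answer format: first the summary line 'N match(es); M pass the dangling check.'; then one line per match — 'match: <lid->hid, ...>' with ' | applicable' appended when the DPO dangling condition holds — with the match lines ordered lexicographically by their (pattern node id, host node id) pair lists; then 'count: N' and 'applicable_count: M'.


4 match(es); 2 pass the dangling check.
match: 0->1, 1->3, 2->5 | applicable
match: 0->1, 1->10, 2->2
match: 0->6, 1->3, 2->5 | applicable
match: 0->6, 1->10, 2->2
count: 4
applicable_count: 2


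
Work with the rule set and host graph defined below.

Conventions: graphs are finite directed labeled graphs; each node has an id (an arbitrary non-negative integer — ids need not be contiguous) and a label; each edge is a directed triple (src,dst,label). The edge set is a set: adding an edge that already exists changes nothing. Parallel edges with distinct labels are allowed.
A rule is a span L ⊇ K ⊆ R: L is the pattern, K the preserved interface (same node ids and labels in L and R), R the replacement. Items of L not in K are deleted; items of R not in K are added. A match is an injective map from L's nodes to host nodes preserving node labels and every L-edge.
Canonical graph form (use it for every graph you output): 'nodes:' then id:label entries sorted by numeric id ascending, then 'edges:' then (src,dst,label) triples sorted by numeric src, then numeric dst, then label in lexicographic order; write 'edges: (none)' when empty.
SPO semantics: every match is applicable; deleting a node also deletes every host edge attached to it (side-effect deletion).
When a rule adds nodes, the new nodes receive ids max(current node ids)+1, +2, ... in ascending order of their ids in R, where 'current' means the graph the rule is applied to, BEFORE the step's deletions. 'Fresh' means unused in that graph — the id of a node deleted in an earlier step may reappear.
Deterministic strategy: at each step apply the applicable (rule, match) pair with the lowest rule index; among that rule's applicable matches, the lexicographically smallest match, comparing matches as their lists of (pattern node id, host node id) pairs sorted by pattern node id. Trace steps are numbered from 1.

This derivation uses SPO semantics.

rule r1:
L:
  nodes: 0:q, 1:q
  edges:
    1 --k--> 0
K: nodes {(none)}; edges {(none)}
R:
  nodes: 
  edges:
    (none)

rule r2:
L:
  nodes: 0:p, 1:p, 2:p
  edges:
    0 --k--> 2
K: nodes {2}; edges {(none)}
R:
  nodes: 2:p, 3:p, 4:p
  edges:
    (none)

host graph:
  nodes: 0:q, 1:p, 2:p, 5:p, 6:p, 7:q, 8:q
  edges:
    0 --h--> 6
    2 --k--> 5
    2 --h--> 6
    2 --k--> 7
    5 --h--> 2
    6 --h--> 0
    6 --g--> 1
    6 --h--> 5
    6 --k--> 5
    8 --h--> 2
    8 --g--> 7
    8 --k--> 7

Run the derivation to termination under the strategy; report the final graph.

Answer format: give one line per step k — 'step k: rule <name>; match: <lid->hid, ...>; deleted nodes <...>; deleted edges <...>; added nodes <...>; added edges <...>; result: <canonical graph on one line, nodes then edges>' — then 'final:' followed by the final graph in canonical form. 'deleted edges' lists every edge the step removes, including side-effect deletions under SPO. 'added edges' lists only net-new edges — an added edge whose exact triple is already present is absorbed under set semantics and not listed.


step 1: rule r1; match: 0->7, 1->8; deleted nodes 7, 8; deleted edges (2,7,k); (8,2,h); (8,7,g); (8,7,k); added nodes (none); added edges (none); result: nodes: 0:q, 1:p, 2:p, 5:p, 6:p edges: (0,6,h); (2,5,k); (2,6,h); (5,2,h); (6,0,h); (6,1,g); (6,5,h); (6,5,k)
step 2: rule r2; match: 0->2, 1->1, 2->5; deleted nodes 1, 2; deleted edges (2,5,k); (2,6,h); (5,2,h); (6,1,g); added nodes 7, 8; added edges (none); result: nodes: 0:q, 5:p, 6:p, 7:p, 8:p edges: (0,6,h); (6,0,h); (6,5,h); (6,5,k)
step 3: rule r2; match: 0->6, 1->7, 2->5; deleted nodes 6, 7; deleted edges (0,6,h); (6,0,h); (6,5,h); (6,5,k); added nodes 9, 10; added edges (none); result: nodes: 0:q, 5:p, 8:p, 9:p, 10:p edges: (none)
final:
nodes: 0:q, 5:p, 8:p, 9:p, 10:p
edges: (none)


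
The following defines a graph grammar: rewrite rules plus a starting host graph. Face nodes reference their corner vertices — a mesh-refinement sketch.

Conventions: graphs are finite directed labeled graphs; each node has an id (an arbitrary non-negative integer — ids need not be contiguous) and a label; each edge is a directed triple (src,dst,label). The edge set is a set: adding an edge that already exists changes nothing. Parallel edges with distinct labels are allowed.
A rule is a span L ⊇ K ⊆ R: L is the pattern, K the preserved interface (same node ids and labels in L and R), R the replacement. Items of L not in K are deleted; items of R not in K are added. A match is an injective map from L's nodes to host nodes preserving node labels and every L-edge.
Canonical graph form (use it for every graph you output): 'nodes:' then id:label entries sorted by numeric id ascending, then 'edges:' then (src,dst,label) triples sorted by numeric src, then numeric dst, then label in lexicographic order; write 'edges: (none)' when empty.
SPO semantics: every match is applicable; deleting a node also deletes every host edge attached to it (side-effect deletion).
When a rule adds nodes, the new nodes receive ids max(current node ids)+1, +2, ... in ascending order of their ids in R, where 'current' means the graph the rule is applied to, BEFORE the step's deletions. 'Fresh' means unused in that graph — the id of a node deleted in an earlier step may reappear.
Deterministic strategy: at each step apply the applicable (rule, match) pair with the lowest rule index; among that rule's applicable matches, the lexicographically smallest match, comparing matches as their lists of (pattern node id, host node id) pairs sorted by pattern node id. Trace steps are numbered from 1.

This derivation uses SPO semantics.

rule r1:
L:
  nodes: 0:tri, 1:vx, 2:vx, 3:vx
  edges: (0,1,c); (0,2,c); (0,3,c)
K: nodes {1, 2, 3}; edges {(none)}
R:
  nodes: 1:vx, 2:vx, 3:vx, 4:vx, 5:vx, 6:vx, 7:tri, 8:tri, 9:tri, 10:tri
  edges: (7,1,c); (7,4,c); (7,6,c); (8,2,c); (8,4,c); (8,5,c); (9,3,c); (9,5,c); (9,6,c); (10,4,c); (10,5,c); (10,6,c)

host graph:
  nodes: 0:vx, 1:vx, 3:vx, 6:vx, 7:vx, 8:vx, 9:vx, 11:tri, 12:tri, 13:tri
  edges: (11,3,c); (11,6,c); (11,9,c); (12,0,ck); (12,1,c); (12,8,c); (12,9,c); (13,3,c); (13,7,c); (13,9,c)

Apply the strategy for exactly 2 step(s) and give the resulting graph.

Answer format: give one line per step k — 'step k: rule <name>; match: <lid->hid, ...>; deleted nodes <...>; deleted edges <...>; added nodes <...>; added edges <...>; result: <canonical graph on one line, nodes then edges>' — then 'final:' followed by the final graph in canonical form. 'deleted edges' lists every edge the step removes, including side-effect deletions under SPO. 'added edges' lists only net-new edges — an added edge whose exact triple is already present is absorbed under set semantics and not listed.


step 1: rule r1; match: 0->11, 1->3, 2->6, 3->9; deleted nodes 11; deleted edges (11,3,c); (11,6,c); (11,9,c); added nodes 14, 15, 16, 17, 18, 19, 20; added edges (17,3,c); (17,14,c); (17,16,c); (18,6,c); (18,14,c); (18,15,c); (19,9,c); (19,15,c); (19,16,c); (20,14,c); (20,15,c); (20,16,c); result: nodes: 0:vx, 1:vx, 3:vx, 6:vx, 7:vx, 8:vx, 9:vx, 12:tri, 13:tri, 14:vx, 15:vx, 16:vx, 17:tri, 18:tri, 19:tri, 20:tri edges: (12,0,ck); (12,1,c); (12,8,c); (12,9,c); (13,3,c); (13,7,c); (13,9,c); (17,3,c); (17,14,c); (17,16,c); (18,6,c); (18,14,c); (18,15,c); (19,9,c); (19,15,c); (19,16,c); (20,14,c); (20,15,c); (20,16,c)
step 2: rule r1; match: 0->12, 1->1, 2->8, 3->9; deleted nodes 12; deleted edges (12,0,ck); (12,1,c); (12,8,c); (12,9,c); added nodes 21, 22, 23, 24, 25, 26, 27; added edges (24,1,c); (24,21,c); (24,23,c); (25,8,c); (25,21,c); (25,22,c); (26,9,c); (26,22,c); (26,23,c); (27,21,c); (27,22,c); (27,23,c); result: nodes: 0:vx, 1:vx, 3:vx, 6:vx, 7:vx, 8:vx, 9:vx, 13:tri, 14:vx, 15:vx, 16:vx, 17:tri, 18:tri, 19:tri, 20:tri, 21:vx, 22:vx, 23:vx, 24:tri, 25:tri, 26:tri, 27:tri edges: (13,3,c); (13,7,c); (13,9,c); (17,3,c); (17,14,c); (17,16,c); (18,6,c); (18,14,c); (18,15,c); (19,9,c); (19,15,c); (19,16,c); (20,14,c); (20,15,c); (20,16,c); (24,1,c); (24,21,c); (24,23,c); (25,8,c); (25,21,c); (25,22,c); (26,9,c); (26,22,c); (26,23,c); (27,21,c); (27,22,c); (27,23,c)
final:
nodes: 0:vx, 1:vx, 3:vx, 6:vx, 7:vx, 8:vx, 9:vx, 13:tri, 14:vx, 15:vx, 16:vx, 17:tri, 18:tri, 19:tri, 20:tri, 21:vx, 22:vx, 23:vx, 24:tri, 25:tri, 26:tri, 27:tri
edges: (13,3,c); (13,7,c); (13,9,c); (17,3,c); (17,14,c); (17,16,c); (18,6,c); (18,14,c); (18,15,c); (19,9,c); (19,15,c); (19,16,c); (20,14,c); (20,15,c); (20,16,c); (24,1,c); (24,21,c); (24,23,c); (25,8,c); (25,21,c); (25,22,c); (26,9,c); (26,22,c); (26,23,c); (27,21,c); (27,22,c); (27,23,c)


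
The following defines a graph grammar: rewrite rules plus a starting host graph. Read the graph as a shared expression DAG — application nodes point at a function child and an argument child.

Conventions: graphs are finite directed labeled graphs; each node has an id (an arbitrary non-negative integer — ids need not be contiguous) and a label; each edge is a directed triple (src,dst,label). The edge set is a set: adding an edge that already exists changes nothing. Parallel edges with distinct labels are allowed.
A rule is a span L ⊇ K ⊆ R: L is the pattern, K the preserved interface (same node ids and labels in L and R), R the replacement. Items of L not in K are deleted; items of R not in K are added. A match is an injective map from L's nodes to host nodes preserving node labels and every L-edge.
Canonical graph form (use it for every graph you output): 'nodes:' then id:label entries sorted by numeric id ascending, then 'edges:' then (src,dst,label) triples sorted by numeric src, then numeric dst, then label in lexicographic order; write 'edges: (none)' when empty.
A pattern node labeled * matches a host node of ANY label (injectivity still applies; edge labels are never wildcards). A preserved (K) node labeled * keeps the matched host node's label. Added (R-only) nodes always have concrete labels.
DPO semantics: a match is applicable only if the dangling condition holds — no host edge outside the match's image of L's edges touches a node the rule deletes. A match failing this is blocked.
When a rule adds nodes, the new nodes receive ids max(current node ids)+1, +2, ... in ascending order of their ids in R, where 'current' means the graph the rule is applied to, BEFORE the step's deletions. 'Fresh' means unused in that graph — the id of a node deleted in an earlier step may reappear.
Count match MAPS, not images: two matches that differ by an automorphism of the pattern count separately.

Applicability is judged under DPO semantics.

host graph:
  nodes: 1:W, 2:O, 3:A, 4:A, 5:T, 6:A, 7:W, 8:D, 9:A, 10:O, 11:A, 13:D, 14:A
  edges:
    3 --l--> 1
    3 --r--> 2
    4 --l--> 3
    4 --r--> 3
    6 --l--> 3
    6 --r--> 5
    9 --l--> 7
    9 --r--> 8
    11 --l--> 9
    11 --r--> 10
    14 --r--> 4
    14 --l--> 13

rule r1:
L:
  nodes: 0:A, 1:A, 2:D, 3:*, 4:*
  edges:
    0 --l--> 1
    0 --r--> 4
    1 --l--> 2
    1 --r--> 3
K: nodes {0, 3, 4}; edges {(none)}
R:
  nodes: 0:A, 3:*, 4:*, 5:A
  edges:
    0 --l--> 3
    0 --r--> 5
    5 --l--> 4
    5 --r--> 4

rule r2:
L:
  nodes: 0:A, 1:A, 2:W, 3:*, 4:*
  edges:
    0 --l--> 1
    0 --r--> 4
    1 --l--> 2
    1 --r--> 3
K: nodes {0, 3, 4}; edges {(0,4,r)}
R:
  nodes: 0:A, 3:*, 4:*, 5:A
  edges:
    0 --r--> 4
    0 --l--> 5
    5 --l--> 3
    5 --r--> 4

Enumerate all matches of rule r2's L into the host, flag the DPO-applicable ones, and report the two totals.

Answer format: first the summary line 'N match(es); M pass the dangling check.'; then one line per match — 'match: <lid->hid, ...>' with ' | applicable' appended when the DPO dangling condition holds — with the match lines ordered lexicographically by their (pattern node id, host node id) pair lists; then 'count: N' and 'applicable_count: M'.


2 match(es); 1 pass the dangling check.
match: 0->6, 1->3, 2->1, 3->2, 4->5
match: 0->11, 1->9, 2->7, 3->8, 4->10 | applicable
count: 2
applicable_count: 1


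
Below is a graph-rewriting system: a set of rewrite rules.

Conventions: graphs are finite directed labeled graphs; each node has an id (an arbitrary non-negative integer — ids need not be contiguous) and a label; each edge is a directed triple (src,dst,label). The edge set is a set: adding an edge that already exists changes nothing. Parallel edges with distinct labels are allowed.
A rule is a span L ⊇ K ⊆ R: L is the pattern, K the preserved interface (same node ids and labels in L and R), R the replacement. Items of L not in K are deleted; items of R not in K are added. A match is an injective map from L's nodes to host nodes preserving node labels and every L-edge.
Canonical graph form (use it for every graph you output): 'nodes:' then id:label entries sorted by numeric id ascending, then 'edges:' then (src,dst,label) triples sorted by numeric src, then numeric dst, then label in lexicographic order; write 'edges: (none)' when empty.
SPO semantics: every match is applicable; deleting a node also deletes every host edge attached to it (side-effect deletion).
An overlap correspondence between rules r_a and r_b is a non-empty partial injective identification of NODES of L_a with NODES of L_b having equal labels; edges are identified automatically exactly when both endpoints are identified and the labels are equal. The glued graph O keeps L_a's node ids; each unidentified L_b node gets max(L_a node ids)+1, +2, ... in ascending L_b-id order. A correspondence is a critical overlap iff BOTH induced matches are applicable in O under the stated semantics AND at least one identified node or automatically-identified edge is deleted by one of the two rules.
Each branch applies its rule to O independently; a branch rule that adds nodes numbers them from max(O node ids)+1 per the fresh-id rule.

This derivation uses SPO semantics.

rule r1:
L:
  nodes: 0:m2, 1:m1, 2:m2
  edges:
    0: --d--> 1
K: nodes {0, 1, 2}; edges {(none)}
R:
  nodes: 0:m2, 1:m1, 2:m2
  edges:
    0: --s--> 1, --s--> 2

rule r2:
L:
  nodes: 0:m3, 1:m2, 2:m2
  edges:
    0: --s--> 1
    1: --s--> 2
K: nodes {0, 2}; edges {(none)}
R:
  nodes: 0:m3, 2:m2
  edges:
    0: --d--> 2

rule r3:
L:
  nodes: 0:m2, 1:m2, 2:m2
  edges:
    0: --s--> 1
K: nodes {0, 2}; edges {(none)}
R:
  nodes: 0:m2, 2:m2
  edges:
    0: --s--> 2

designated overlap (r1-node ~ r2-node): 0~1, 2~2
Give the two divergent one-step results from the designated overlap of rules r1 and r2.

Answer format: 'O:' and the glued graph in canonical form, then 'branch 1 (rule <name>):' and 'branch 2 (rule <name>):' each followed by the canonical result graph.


O:
nodes: 0:m2, 1:m1, 2:m2, 3:m3
edges: (0,1,d); (0,2,s); (3,0,s)
branch 1 (rule r1):
nodes: 0:m2, 1:m1, 2:m2, 3:m3
edges: (0,1,s); (0,2,s); (3,0,s)
branch 2 (rule r2):
nodes: 1:m1, 2:m2, 3:m3
edges: (3,2,d)


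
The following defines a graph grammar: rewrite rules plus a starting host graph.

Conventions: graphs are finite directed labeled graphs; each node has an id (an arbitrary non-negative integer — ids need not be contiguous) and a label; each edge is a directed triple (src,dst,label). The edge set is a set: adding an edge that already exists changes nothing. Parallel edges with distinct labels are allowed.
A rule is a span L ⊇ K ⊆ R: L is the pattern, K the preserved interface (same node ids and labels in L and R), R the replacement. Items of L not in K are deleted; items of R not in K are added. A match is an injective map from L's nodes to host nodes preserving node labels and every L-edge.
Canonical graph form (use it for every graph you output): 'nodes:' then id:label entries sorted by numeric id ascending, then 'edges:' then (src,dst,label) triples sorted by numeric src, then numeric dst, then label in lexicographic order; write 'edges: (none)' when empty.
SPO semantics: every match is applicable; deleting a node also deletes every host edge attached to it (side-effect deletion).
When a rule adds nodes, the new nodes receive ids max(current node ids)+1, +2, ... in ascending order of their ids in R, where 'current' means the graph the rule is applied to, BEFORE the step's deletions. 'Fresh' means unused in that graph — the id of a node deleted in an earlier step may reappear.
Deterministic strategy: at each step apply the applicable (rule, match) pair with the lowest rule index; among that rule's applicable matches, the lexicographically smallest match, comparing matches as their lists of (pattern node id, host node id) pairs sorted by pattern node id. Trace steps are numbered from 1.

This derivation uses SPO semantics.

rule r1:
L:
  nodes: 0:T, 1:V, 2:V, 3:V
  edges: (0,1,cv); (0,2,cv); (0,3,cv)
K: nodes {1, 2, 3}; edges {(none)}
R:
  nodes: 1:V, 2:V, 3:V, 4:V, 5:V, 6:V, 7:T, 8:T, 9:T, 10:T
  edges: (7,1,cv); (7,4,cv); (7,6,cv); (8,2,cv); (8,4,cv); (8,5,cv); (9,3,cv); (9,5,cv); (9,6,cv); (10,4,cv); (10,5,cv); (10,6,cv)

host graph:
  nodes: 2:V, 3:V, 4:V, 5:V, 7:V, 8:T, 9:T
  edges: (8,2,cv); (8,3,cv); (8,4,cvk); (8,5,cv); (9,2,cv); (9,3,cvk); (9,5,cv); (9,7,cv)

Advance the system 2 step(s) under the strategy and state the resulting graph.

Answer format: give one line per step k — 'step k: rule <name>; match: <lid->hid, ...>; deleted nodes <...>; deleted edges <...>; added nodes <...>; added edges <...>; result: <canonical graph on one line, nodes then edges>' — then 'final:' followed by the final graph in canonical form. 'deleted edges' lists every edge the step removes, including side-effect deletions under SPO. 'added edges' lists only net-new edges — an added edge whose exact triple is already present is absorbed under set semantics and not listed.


step 1: rule r1; match: 0->8, 1->2, 2->3, 3->5; deleted nodes 8; deleted edges (8,2,cv); (8,3,cv); (8,4,cvk); (8,5,cv); added nodes 10, 11, 12, 13, 14, 15, 16; added edges (13,2,cv); (13,10,cv); (13,12,cv); (14,3,cv); (14,10,cv); (14,11,cv); (15,5,cv); (15,11,cv); (15,12,cv); (16,10,cv); (16,11,cv); (16,12,cv); result: nodes: 2:V, 3:V, 4:V, 5:V, 7:V, 9:T, 10:V, 11:V, 12:V, 13:T, 14:T, 15:T, 16:T edges: (9,2,cv); (9,3,cvk); (9,5,cv); (9,7,cv); (13,2,cv); (13,10,cv); (13,12,cv); (14,3,cv); (14,10,cv); (14,11,cv); (15,5,cv); (15,11,cv); (15,12,cv); (16,10,cv); (16,11,cv); (16,12,cv)
step 2: rule r1; match: 0->9, 1->2, 2->5, 3->7; deleted nodes 9; deleted edges (9,2,cv); (9,3,cvk); (9,5,cv); (9,7,cv); added nodes 17, 18, 19, 20, 21, 22, 23; added edges (20,2,cv); (20,17,cv); (20,19,cv); (21,5,cv); (21,17,cv); (21,18,cv); (22,7,cv); (22,18,cv); (22,19,cv); (23,17,cv); (23,18,cv); (23,19,cv); result: nodes: 2:V, 3:V, 4:V, 5:V, 7:V, 10:V, 11:V, 12:V, 13:T, 14:T, 15:T, 16:T, 17:V, 18:V, 19:V, 20:T, 21:T, 22:T, 23:T edges: (13,2,cv); (13,10,cv); (13,12,cv); (14,3,cv); (14,10,cv); (14,11,cv); (15,5,cv); (15,11,cv); (15,12,cv); (16,10,cv); (16,11,cv); (16,12,cv); (20,2,cv); (20,17,cv); (20,19,cv); (21,5,cv); (21,17,cv); (21,18,cv); (22,7,cv); (22,18,cv); (22,19,cv); (23,17,cv); (23,18,cv); (23,19,cv)
final:
nodes: 2:V, 3:V, 4:V, 5:V, 7:V, 10:V, 11:V, 12:V, 13:T, 14:T, 15:T, 16:T, 17:V, 18:V, 19:V, 20:T, 21:T, 22:T, 23:T
edges: (13,2,cv); (13,10,cv); (13,12,cv); (14,3,cv); (14,10,cv); (14,11,cv); (15,5,cv); (15,11,cv); (15,12,cv); (16,10,cv); (16,11,cv); (16,12,cv); (20,2,cv); (20,17,cv); (20,19,cv); (21,5,cv); (21,17,cv); (21,18,cv); (22,7,cv); (22,18,cv); (22,19,cv); (23,17,cv); (23,18,cv); (23,19,cv)


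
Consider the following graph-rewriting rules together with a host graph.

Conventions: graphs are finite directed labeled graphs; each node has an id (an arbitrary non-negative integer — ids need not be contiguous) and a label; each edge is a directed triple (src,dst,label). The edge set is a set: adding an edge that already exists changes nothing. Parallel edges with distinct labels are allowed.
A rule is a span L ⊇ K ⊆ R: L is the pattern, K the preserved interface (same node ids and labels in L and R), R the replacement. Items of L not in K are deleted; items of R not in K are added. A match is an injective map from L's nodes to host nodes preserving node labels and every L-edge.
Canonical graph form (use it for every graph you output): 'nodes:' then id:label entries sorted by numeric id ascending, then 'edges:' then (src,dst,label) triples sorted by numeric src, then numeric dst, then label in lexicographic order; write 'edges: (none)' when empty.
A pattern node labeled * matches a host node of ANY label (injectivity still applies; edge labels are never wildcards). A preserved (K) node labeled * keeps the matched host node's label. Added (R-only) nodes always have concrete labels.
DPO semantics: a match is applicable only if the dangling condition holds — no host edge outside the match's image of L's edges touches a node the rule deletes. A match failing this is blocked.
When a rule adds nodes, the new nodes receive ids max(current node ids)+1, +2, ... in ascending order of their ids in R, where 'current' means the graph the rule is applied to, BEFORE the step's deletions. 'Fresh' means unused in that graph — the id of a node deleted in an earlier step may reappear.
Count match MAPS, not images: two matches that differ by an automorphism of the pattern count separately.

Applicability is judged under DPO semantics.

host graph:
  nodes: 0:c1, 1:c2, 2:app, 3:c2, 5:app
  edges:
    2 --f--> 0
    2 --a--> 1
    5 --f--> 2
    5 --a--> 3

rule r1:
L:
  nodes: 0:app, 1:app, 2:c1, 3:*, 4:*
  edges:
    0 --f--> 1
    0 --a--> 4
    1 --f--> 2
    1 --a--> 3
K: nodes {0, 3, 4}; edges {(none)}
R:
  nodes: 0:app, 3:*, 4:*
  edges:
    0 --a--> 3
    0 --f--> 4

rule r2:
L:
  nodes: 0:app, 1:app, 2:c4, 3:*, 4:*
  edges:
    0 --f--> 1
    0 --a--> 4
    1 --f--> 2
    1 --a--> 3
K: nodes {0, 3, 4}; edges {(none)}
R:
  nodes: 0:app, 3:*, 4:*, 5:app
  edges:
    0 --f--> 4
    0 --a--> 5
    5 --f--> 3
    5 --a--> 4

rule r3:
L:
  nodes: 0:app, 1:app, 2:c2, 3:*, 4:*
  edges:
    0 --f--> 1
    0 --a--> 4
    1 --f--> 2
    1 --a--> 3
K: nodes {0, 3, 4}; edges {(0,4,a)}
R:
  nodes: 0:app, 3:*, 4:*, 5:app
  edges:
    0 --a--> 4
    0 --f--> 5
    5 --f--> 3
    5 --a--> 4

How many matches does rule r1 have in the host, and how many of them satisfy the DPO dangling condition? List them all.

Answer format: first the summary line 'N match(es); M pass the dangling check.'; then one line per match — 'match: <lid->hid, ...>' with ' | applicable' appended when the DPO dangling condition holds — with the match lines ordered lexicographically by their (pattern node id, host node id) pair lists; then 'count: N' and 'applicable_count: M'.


1 match(es); 1 pass the dangling check.
match: 0->5, 1->2, 2->0, 3->1, 4->3 | applicable
count: 1
applicable_count: 1


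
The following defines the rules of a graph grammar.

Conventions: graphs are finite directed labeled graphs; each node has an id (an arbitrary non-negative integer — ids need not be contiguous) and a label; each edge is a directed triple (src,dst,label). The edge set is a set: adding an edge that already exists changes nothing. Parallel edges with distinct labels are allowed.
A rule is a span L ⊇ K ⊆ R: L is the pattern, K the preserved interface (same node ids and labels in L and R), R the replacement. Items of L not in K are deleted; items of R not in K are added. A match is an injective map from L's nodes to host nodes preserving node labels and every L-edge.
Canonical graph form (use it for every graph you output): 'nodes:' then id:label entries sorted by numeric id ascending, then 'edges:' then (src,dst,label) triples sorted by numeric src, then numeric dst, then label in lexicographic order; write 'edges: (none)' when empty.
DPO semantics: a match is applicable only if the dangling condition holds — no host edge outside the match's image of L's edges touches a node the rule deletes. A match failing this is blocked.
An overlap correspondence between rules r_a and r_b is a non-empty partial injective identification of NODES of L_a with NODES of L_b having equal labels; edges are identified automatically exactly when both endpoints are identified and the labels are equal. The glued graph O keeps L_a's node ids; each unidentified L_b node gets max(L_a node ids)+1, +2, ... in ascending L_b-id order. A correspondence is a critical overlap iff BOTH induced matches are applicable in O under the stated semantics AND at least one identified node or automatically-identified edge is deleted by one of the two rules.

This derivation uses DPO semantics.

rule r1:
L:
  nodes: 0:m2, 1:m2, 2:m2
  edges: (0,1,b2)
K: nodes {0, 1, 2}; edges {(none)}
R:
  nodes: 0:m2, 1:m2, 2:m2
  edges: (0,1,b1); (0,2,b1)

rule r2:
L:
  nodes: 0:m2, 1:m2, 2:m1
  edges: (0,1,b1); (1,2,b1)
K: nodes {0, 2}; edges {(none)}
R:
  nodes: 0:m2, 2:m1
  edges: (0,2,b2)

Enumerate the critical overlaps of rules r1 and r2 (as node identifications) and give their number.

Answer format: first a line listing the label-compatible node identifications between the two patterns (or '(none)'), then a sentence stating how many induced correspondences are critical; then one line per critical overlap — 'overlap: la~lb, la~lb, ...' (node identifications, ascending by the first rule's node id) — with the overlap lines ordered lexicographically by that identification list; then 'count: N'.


label-compatible node identifications between L(r1) and L(r2): 0~0, 0~1, 1~0, 1~1, 2~0, 2~1
3 of the induced correspondences are critical overlaps of r1 and r2.
overlap: 0~0, 2~1
overlap: 1~0, 2~1
overlap: 2~1
count: 3


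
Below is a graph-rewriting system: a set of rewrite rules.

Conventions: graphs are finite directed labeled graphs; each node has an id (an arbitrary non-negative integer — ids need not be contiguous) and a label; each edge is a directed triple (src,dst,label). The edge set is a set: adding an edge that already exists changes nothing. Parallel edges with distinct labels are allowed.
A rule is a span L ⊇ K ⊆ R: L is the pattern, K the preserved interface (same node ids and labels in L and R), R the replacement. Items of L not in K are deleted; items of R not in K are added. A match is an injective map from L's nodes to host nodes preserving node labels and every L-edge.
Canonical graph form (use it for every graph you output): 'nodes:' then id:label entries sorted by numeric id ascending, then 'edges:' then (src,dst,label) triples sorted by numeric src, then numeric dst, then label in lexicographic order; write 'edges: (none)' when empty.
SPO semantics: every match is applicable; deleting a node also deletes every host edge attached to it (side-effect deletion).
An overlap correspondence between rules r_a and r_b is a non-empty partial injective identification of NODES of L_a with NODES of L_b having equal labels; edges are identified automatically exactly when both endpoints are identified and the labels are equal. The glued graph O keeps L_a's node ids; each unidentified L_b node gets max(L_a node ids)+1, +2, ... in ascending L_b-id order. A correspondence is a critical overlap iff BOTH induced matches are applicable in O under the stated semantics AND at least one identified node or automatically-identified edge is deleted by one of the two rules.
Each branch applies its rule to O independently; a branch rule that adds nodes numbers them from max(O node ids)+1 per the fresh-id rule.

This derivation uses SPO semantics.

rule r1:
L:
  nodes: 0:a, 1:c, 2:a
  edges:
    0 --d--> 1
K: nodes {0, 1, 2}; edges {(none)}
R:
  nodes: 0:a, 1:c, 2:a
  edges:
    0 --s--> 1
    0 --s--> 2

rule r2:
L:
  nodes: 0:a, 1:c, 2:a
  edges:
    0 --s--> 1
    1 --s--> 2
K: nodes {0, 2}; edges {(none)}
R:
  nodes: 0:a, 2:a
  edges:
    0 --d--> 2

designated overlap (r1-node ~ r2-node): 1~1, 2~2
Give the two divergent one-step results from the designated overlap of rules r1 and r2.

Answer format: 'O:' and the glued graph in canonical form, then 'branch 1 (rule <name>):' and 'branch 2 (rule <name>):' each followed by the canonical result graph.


O:
nodes: 0:a, 1:c, 2:a, 3:a
edges: (0,1,d); (1,2,s); (3,1,s)
branch 1 (rule r1):
nodes: 0:a, 1:c, 2:a, 3:a
edges: (0,1,s); (0,2,s); (1,2,s); (3,1,s)
branch 2 (rule r2):
nodes: 0:a, 2:a, 3:a
edges: (3,2,d)


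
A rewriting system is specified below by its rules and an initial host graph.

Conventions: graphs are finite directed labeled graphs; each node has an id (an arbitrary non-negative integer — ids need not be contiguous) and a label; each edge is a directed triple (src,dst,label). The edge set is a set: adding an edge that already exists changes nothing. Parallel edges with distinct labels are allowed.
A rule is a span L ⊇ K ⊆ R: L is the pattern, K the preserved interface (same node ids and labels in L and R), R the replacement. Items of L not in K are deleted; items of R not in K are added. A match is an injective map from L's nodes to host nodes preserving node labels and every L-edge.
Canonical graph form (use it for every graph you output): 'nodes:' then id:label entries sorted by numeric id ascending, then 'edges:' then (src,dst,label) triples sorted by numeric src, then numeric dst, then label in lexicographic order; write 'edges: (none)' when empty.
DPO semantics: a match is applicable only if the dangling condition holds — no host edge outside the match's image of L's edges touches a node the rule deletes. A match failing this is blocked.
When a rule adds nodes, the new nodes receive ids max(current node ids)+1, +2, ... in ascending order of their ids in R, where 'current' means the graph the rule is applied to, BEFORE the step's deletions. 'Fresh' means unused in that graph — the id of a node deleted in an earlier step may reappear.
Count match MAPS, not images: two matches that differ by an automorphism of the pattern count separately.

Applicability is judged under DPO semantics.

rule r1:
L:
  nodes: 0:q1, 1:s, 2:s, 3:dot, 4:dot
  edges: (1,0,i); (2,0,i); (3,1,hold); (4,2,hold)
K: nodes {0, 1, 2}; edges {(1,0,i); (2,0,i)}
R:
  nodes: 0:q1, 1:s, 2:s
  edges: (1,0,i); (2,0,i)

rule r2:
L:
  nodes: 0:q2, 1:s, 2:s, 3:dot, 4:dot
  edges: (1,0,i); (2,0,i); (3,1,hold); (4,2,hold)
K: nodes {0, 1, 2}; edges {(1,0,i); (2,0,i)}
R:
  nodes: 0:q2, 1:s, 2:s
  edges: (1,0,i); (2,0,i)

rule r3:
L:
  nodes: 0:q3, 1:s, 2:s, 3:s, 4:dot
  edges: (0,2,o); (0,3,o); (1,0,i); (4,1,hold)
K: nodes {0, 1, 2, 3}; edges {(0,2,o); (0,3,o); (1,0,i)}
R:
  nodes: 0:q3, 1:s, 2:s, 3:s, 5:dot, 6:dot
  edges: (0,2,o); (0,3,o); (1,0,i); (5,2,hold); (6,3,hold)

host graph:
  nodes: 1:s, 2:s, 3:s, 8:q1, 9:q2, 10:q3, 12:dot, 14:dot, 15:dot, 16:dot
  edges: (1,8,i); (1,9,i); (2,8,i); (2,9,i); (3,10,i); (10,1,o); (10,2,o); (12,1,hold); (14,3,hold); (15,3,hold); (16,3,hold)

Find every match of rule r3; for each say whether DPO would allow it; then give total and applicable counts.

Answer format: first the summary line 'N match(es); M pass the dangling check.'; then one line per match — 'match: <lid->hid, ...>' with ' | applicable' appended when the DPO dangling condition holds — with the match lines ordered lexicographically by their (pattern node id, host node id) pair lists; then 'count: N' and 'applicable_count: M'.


6 match(es); 6 pass the dangling check.
match: 0->10, 1->3, 2->1, 3->2, 4->14 | applicable
match: 0->10, 1->3, 2->1, 3->2, 4->15 | applicable
match: 0->10, 1->3, 2->1, 3->2, 4->16 | applicable
match: 0->10, 1->3, 2->2, 3->1, 4->14 | applicable
match: 0->10, 1->3, 2->2, 3->1, 4->15 | applicable
match: 0->10, 1->3, 2->2, 3->1, 4->16 | applicable
count: 6
applicable_count: 6


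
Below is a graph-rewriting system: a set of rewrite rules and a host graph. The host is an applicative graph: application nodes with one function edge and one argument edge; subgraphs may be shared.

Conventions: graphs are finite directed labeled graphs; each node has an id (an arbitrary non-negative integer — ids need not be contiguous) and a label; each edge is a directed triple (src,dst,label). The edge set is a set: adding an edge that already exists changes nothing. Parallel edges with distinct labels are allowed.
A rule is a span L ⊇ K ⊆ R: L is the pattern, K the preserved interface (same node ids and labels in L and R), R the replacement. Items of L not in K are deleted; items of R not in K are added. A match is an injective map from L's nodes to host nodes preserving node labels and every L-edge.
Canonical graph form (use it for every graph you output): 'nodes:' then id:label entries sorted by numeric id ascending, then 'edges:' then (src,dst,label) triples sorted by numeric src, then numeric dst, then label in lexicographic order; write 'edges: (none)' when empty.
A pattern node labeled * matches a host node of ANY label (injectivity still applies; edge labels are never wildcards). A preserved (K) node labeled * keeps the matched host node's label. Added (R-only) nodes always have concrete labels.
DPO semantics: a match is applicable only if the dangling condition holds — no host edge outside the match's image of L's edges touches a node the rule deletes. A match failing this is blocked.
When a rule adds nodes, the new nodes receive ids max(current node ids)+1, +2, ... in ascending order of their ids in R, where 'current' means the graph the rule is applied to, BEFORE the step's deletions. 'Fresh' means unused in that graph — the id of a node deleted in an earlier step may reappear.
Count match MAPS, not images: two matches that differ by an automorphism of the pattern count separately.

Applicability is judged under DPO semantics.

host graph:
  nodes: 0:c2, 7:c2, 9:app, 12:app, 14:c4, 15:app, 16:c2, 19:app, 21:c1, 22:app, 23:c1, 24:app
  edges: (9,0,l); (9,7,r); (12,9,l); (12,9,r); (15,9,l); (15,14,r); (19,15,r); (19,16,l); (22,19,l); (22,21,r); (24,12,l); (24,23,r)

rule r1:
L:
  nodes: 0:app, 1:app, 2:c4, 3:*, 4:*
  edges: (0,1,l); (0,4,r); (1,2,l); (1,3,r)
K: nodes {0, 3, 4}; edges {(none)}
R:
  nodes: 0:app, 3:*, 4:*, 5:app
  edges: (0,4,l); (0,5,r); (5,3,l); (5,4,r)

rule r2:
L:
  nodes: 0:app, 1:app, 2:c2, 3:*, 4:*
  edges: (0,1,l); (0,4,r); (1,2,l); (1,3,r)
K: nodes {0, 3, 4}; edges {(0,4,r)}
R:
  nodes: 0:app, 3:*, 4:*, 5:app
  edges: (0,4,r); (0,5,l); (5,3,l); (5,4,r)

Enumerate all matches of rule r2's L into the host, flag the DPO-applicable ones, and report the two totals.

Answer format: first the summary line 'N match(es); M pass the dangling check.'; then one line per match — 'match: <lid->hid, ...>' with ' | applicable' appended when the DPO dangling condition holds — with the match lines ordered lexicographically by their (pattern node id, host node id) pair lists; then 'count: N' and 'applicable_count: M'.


2 match(es); 1 pass the dangling check.
match: 0->15, 1->9, 2->0, 3->7, 4->14
match: 0->22, 1->19, 2->16, 3->15, 4->21 | applicable
count: 2
applicable_count: 1


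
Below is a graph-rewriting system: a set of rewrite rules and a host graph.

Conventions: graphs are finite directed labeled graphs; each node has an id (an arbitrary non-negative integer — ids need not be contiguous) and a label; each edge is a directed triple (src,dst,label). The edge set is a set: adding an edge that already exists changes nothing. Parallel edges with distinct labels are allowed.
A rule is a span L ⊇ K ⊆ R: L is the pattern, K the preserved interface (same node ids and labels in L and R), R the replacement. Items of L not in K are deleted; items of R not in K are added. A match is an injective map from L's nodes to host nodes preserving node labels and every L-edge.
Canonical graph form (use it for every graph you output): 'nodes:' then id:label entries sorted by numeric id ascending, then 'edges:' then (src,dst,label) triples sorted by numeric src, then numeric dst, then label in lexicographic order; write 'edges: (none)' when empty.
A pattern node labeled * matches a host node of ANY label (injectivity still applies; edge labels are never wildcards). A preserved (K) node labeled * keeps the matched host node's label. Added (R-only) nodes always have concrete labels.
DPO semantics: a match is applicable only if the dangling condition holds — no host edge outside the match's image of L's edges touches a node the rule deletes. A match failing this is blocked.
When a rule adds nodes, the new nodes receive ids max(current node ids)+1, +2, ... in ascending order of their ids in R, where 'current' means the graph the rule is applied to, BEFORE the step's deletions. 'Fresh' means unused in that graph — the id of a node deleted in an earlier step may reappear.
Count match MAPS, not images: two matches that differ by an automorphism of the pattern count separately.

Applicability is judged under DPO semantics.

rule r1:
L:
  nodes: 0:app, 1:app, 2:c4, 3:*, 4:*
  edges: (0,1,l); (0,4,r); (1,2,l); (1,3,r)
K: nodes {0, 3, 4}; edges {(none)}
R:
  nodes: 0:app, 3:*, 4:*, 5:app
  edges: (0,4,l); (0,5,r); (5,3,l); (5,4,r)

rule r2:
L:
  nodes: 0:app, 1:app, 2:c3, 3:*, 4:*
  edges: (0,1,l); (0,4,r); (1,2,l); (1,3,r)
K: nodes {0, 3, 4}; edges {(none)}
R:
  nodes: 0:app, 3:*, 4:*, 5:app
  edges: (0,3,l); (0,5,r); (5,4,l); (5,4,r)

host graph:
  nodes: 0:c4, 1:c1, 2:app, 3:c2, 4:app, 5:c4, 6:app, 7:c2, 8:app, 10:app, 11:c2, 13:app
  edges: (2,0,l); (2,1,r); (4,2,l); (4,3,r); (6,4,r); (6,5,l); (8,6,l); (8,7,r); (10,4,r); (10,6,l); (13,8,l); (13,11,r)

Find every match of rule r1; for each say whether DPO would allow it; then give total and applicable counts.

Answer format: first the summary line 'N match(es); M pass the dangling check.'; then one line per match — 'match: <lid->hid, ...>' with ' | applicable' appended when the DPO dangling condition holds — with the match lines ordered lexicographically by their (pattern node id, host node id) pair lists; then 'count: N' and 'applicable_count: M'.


2 match(es); 1 pass the dangling check.
match: 0->4, 1->2, 2->0, 3->1, 4->3 | applicable
match: 0->8, 1->6, 2->5, 3->4, 4->7
count: 2
applicable_count: 1
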